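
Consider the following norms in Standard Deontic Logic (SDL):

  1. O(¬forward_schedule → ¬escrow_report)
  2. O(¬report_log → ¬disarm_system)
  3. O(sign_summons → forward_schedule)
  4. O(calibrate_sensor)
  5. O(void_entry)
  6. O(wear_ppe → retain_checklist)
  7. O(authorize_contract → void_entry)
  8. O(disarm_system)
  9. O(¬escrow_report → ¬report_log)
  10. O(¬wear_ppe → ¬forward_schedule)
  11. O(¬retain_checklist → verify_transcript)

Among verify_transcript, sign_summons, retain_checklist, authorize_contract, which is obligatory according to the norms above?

retain_checklist

Premise 8 gives O(disarm_system).
Premise 2 is O(¬report_log → ¬disarm_system); contrapositively O(disarm_system → report_log). Since O(disarm_system) holds, K gives O(report_log).
Premise 9 is O(¬escrow_report → ¬report_log); contrapositively O(report_log → escrow_report). Since O(report_log) holds, K gives O(escrow_report).
Premise 1 is O(¬forward_schedule → ¬escrow_report); contrapositively O(escrow_report → forward_schedule). Since O(escrow_report) holds, K gives O(forward_schedule).
Premise 10 is O(¬wear_ppe → ¬forward_schedule); contrapositively O(forward_schedule → wear_ppe). Since O(forward_schedule) holds, K gives O(wear_ppe).
With premise 6, O(wear_ppe → retain_checklist), the K-axiom yields O(retain_checklist).
So O(retain_checklist) holds — retain_checklist is obligatory. None of the other listed options is made obligatory by any chain of premises.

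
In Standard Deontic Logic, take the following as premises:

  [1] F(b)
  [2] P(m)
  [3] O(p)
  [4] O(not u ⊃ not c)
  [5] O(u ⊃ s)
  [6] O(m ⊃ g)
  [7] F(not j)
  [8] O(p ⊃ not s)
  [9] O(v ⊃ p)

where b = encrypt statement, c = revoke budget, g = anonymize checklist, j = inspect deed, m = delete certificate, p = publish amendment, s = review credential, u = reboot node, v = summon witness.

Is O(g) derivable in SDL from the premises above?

Premise 6 is O(m ⊃ g), but O(m) is not derivable from the premises (the permission P(m) asserts only not O(not m), not O(m)), so it does not yield O(g).
No other premise forces O(g). An ideal world satisfying every premise can still have g false, so O(g) is not derivable.

No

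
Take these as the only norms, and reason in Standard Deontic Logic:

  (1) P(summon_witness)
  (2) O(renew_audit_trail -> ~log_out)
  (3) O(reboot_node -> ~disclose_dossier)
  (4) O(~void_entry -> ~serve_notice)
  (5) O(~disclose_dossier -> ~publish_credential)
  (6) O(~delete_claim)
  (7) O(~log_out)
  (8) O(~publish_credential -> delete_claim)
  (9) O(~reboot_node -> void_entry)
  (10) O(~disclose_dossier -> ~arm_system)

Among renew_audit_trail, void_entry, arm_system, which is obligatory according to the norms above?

Premise 6 states O(~delete_claim) outright.
Premise 8 is O(~publish_credential -> delete_claim); contrapositively O(~delete_claim -> publish_credential). Since O(~delete_claim) holds, K gives O(publish_credential).
Premise 5, O(~disclose_dossier -> ~publish_credential), contraposes to O(publish_credential -> disclose_dossier); with O(publish_credential) we get O(disclose_dossier).
Premise 3, O(reboot_node -> ~disclose_dossier), contraposes to O(disclose_dossier -> ~reboot_node); with O(disclose_dossier) we get O(~reboot_node).
Premise 9 is O(~reboot_node -> void_entry); since O(~reboot_node), deontic closure gives O(void_entry).
So O(void_entry) holds — void_entry is obligatory. None of the other listed options is made obligatory by any chain of premises.

void_entry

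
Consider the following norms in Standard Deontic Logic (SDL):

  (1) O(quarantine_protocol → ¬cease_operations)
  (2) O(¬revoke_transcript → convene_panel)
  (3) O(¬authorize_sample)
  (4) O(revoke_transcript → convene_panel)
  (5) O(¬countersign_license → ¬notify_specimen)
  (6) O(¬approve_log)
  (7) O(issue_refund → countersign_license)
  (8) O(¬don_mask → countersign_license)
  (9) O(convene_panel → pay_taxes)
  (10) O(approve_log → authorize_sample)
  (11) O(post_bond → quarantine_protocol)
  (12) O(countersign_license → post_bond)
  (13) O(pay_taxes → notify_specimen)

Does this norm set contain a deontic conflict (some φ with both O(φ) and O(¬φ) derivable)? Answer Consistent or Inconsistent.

Consistent

Premise 10 is O(approve_log → authorize_sample), but O(approve_log) is not derivable from the premises, so it does not yield O(authorize_sample).
So O(authorize_sample) is not derivable, and the apparent clash with O(¬authorize_sample) does not arise.
A world satisfying every obligation exists (e.g. approve_log=false, authorize_sample=false, cease_operations=false, convene_panel=true, countersign_license=true, don_mask=false, issue_refund=false, notify_specimen=true, pay_taxes=true, post_bond=true, quarantine_protocol=true, revoke_transcript=false); no atom is both obligatory and forbidden, so the set is consistent.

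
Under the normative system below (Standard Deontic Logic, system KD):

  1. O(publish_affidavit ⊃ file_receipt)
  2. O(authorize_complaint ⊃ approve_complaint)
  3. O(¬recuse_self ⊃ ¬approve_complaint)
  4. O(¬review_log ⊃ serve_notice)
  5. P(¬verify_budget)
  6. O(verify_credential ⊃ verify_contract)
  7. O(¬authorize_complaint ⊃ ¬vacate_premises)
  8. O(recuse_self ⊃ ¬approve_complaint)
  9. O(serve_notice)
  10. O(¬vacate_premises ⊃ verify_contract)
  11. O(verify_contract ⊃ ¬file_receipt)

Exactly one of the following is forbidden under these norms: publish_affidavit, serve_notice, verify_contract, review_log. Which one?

By case analysis on ¬recuse_self: premise 3 gives O(¬recuse_self ⊃ ¬approve_complaint) and premise 8 gives O(recuse_self ⊃ ¬approve_complaint), so O(¬approve_complaint) either way.
Premise 2, O(authorize_complaint ⊃ approve_complaint), contraposes to O(¬approve_complaint ⊃ ¬authorize_complaint); with O(¬approve_complaint) we get O(¬authorize_complaint).
Premise 7 is O(¬authorize_complaint ⊃ ¬vacate_premises); since O(¬authorize_complaint), deontic closure gives O(¬vacate_premises).
Applying K to premise 10 (O(¬vacate_premises ⊃ verify_contract)) and O(¬vacate_premises) yields O(verify_contract).
From O(verify_contract) and premise 11, O(verify_contract ⊃ ¬file_receipt), we obtain O(¬file_receipt).
Premise 1 is O(publish_affidavit ⊃ file_receipt); contrapositively O(¬file_receipt ⊃ ¬publish_affidavit). Since O(¬file_receipt) holds, K gives O(¬publish_affidavit).
So O(¬publish_affidavit) holds, i.e. publish_affidavit is forbidden. None of the other listed options is forbidden under the premises.

publish_affidavit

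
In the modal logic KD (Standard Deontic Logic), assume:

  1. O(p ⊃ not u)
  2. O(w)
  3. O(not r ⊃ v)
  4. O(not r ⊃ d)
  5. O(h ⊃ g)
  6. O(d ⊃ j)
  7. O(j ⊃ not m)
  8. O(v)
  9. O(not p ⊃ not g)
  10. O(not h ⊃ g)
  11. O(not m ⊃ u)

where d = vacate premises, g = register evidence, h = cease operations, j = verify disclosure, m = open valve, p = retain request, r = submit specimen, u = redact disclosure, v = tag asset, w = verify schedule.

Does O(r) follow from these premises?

Premises 10 and 5 are O(not h ⊃ g) and O(h ⊃ g); every ideal world satisfies not h or h, so in either case g holds — hence O(g).
Premise 9, O(not p ⊃ not g), contraposes to O(g ⊃ p); with O(g) we get O(p).
Applying K to premise 1 (O(p ⊃ not u)) and O(p) yields O(not u).
The contrapositive of premise 11 (O(not m ⊃ u)) is O(not u ⊃ m), and O(not u) is already established, so O(m).
Premise 7 is O(j ⊃ not m); contrapositively O(m ⊃ not j). Since O(m) holds, K gives O(not j).
Premise 6, O(d ⊃ j), contraposes to O(not j ⊃ not d); with O(not j) we get O(not d).
Premise 4, O(not r ⊃ d), contraposes to O(not d ⊃ r); with O(not d) we get O(r).
Premises 2, 3, 8 do not contribute to this derivation.
So O(r) follows.

Yes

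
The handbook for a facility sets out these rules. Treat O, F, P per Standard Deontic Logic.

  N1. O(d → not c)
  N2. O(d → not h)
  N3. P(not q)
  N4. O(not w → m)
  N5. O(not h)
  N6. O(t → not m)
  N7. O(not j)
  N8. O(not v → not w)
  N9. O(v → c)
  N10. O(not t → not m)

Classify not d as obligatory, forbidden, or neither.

Obligatory

By case analysis on not t: premise 10 gives O(not t → not m) and premise 6 gives O(t → not m), so O(not m) either way.
Premise 4 is O(not w → m); contrapositively O(not m → w). Since O(not m) holds, K gives O(w).
The contrapositive of premise 8 (O(not v → not w)) is O(w → v), and O(w) is already established, so O(v).
From O(v) and premise 9, O(v → c), we obtain O(c).
Premise 1, O(d → not c), contraposes to O(c → not d); with O(c) we get O(not d).
Premises 2, 3, 5, 7 do not contribute to this derivation.
Hence not d is obligatory.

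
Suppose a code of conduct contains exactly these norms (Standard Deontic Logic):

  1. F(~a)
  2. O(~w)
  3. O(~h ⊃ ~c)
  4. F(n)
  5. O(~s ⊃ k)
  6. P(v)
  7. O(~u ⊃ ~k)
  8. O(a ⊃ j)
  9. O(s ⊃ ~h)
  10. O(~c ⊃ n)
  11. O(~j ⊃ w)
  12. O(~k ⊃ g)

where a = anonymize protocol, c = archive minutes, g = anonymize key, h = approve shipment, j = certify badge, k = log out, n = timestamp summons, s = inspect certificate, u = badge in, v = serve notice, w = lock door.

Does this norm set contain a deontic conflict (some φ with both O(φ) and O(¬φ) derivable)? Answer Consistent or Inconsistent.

Consistent

Premise 11 is O(~j ⊃ w), but O(~j) is not derivable from the premises, so it does not yield O(w).
So O(w) is not derivable, and the apparent clash with O(~w) does not arise.
A world satisfying every obligation exists (e.g. a=true, c=true, g=false, h=true, j=true, k=true, n=false, s=false, u=true, v=false, w=false); no atom is both obligatory and forbidden, so the set is consistent.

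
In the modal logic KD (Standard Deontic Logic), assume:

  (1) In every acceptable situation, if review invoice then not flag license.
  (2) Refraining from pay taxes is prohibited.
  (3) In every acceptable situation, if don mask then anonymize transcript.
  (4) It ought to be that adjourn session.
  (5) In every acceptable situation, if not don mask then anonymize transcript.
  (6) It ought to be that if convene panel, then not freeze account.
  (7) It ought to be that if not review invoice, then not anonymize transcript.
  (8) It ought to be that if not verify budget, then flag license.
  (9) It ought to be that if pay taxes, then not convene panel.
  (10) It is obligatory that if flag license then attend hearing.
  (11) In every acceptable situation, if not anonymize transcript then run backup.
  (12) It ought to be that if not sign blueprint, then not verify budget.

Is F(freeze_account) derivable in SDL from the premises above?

Premise 6 is O(convene_panel → ¬freeze_account), but O(convene_panel) is not derivable from the premises, so it does not yield O(¬freeze_account).
No other premise forces O(¬freeze_account). An ideal world satisfying every premise can still have freeze_account true, so F(freeze_account) is not derivable.

No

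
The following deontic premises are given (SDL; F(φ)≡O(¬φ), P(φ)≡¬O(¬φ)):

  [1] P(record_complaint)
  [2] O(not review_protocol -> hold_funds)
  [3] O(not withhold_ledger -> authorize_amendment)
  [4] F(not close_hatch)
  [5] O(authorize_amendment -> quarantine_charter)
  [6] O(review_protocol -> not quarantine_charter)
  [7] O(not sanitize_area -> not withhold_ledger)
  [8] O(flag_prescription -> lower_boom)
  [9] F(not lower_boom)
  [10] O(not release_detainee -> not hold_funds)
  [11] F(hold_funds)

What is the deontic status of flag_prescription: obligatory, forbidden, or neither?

Neither

Premise 8 is O(flag_prescription -> lower_boom); even if O(lower_boom) held, inferring O(flag_prescription) would be affirming the consequent — invalid.
No premise or chain of K-axiom applications forces O(flag_prescription), and none forces O(not flag_prescription). So flag_prescription is neither obligatory nor forbidden under these norms.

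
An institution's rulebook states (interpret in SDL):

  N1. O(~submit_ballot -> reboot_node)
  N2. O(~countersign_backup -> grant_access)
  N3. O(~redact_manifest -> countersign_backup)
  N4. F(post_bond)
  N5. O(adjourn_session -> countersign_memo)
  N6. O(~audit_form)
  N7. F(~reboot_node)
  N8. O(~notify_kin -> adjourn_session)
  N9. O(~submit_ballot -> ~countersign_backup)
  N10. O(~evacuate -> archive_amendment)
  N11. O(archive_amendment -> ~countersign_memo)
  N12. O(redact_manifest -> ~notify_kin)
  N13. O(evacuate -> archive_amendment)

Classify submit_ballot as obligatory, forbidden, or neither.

Obligatory

Premises 10 and 13 cover both cases: O(~evacuate -> archive_amendment) and O(evacuate -> archive_amendment). Since ~evacuate ∨ evacuate is a tautology, O(archive_amendment) follows.
Premise 11 is O(archive_amendment -> ~countersign_memo); since O(archive_amendment), deontic closure gives O(~countersign_memo).
Premise 5, O(adjourn_session -> countersign_memo), contraposes to O(~countersign_memo -> ~adjourn_session); with O(~countersign_memo) we get O(~adjourn_session).
The contrapositive of premise 8 (O(~notify_kin -> adjourn_session)) is O(~adjourn_session -> notify_kin), and O(~adjourn_session) is already established, so O(notify_kin).
The contrapositive of premise 12 (O(redact_manifest -> ~notify_kin)) is O(notify_kin -> ~redact_manifest), and O(notify_kin) is already established, so O(~redact_manifest).
With premise 3, O(~redact_manifest -> countersign_backup), the K-axiom yields O(countersign_backup).
The contrapositive of premise 9 (O(~submit_ballot -> ~countersign_backup)) is O(countersign_backup -> submit_ballot), and O(countersign_backup) is already established, so O(submit_ballot).
Premises 1, 2, 4, 6, 7 do not contribute to this derivation.
Hence submit_ballot is obligatory.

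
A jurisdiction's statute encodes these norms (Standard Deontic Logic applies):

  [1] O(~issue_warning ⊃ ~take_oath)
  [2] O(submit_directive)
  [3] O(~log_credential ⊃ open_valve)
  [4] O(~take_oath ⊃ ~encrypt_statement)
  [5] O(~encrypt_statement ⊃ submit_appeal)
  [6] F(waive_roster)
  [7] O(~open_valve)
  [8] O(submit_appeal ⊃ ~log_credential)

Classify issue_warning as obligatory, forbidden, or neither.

Premise 7 gives O(~open_valve).
Premise 3, O(~log_credential ⊃ open_valve), contraposes to O(~open_valve ⊃ log_credential); with O(~open_valve) we get O(log_credential).
Premise 8, O(submit_appeal ⊃ ~log_credential), contraposes to O(log_credential ⊃ ~submit_appeal); with O(log_credential) we get O(~submit_appeal).
Premise 5, O(~encrypt_statement ⊃ submit_appeal), contraposes to O(~submit_appeal ⊃ encrypt_statement); with O(~submit_appeal) we get O(encrypt_statement).
Premise 4, O(~take_oath ⊃ ~encrypt_statement), contraposes to O(encrypt_statement ⊃ take_oath); with O(encrypt_statement) we get O(take_oath).
Premise 1, O(~issue_warning ⊃ ~take_oath), contraposes to O(take_oath ⊃ issue_warning); with O(take_oath) we get O(issue_warning).
Premises 2, 6 do not contribute to this derivation.
Hence issue_warning is obligatory.

Obligatory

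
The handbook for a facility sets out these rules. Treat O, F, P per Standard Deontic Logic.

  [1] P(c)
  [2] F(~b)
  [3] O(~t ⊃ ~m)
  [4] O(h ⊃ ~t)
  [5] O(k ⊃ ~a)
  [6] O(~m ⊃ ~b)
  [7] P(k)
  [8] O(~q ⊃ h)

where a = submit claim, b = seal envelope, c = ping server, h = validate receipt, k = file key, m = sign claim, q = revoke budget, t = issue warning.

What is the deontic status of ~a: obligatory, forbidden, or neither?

Premise 5 is O(k ⊃ ~a), but O(k) is not derivable from the premises (the permission P(k) asserts only ~O(~k), not O(k)), so it does not yield O(~a).
No premise or chain of K-axiom applications forces O(~a), and none forces O(a). So ~a is neither obligatory nor forbidden under these norms.

Neither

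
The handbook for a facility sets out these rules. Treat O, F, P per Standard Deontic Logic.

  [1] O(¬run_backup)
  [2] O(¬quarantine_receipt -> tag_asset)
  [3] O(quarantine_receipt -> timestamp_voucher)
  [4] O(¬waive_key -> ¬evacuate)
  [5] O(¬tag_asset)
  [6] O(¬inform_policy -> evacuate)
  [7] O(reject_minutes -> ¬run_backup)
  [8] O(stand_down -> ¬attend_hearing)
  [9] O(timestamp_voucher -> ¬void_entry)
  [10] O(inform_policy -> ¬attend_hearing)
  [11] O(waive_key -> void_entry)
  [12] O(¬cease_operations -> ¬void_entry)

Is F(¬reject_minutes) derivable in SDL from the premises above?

Premise 7 is O(reject_minutes -> ¬run_backup); even if O(¬run_backup) held, inferring O(reject_minutes) would be affirming the consequent — invalid.
No other premise forces O(reject_minutes). An ideal world satisfying every premise can still have ¬reject_minutes true, so F(¬reject_minutes) is not derivable.

No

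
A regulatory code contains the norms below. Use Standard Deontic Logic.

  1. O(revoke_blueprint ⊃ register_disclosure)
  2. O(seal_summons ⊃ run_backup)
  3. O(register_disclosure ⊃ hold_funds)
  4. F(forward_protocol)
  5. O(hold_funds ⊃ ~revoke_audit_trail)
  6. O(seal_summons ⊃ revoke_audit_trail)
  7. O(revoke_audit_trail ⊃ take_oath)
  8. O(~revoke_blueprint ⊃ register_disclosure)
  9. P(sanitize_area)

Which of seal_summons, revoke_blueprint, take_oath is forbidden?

seal_summons

By case analysis on revoke_blueprint: premise 1 gives O(revoke_blueprint ⊃ register_disclosure) and premise 8 gives O(~revoke_blueprint ⊃ register_disclosure), so O(register_disclosure) either way.
With premise 3, O(register_disclosure ⊃ hold_funds), the K-axiom yields O(hold_funds).
From O(hold_funds) and premise 5, O(hold_funds ⊃ ~revoke_audit_trail), we obtain O(~revoke_audit_trail).
Premise 6 is O(seal_summons ⊃ revoke_audit_trail); contrapositively O(~revoke_audit_trail ⊃ ~seal_summons). Since O(~revoke_audit_trail) holds, K gives O(~seal_summons).
So O(~seal_summons) holds, i.e. seal_summons is forbidden. None of the other listed options is forbidden under the premises.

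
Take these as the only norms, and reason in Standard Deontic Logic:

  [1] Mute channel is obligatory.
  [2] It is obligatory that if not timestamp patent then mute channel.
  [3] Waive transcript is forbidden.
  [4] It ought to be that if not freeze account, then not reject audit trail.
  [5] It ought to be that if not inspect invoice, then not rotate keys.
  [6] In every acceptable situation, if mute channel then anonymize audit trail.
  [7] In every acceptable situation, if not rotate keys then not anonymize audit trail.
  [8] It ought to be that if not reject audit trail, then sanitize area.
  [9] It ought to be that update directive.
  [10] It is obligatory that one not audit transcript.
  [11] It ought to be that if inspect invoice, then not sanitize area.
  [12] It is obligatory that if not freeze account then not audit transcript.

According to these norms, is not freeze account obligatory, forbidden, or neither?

From premise 1 we have O(mute_channel).
From O(mute_channel) and premise 6, O(mute_channel → anonymize_audit_trail), we obtain O(anonymize_audit_trail).
The contrapositive of premise 7 (O(¬rotate_keys → ¬anonymize_audit_trail)) is O(anonymize_audit_trail → rotate_keys), and O(anonymize_audit_trail) is already established, so O(rotate_keys).
Premise 5 is O(¬inspect_invoice → ¬rotate_keys); contrapositively O(rotate_keys → inspect_invoice). Since O(rotate_keys) holds, K gives O(inspect_invoice).
From O(inspect_invoice) and premise 11, O(inspect_invoice → ¬sanitize_area), we obtain O(¬sanitize_area).
Premise 8, O(¬reject_audit_trail → sanitize_area), contraposes to O(¬sanitize_area → reject_audit_trail); with O(¬sanitize_area) we get O(reject_audit_trail).
The contrapositive of premise 4 (O(¬freeze_account → ¬reject_audit_trail)) is O(reject_audit_trail → freeze_account), and O(reject_audit_trail) is already established, so O(freeze_account).
Premises 2, 3, 9, 10, 12 do not contribute to this derivation.
Thus O(freeze_account), which is F(¬freeze_account): ¬freeze_account is forbidden.

Forbidden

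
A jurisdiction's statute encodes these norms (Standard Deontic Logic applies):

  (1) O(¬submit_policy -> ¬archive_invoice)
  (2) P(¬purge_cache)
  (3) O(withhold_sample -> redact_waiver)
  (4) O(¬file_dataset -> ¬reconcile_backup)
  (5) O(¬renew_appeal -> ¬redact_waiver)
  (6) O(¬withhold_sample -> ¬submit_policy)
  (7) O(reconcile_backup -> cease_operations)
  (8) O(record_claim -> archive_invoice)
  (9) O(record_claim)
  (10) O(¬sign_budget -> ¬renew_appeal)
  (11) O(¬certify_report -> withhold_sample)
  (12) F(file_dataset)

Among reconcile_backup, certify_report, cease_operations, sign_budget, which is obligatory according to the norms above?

Premise 9 gives O(record_claim).
With premise 8, O(record_claim -> archive_invoice), the K-axiom yields O(archive_invoice).
Premise 1 is O(¬submit_policy -> ¬archive_invoice); contrapositively O(archive_invoice -> submit_policy). Since O(archive_invoice) holds, K gives O(submit_policy).
Premise 6, O(¬withhold_sample -> ¬submit_policy), contraposes to O(submit_policy -> withhold_sample); with O(submit_policy) we get O(withhold_sample).
From O(withhold_sample) and premise 3, O(withhold_sample -> redact_waiver), we obtain O(redact_waiver).
Premise 5, O(¬renew_appeal -> ¬redact_waiver), contraposes to O(redact_waiver -> renew_appeal); with O(redact_waiver) we get O(renew_appeal).
Premise 10 is O(¬sign_budget -> ¬renew_appeal); contrapositively O(renew_appeal -> sign_budget). Since O(renew_appeal) holds, K gives O(sign_budget).
So O(sign_budget) holds — sign_budget is obligatory. None of the other listed options is made obligatory by any chain of premises.

sign_budget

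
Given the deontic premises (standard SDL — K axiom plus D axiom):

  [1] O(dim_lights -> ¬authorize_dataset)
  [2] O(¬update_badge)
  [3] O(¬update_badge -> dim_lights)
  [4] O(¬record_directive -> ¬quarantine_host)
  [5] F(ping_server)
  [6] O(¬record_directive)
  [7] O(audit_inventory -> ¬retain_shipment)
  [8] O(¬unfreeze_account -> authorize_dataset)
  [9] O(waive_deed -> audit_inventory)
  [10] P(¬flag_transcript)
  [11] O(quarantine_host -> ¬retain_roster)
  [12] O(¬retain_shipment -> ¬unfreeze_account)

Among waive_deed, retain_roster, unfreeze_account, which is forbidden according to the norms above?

waive_deed

Premise 2 states O(¬update_badge) outright.
Premise 3 is O(¬update_badge -> dim_lights); since O(¬update_badge), deontic closure gives O(dim_lights).
Applying K to premise 1 (O(dim_lights -> ¬authorize_dataset)) and O(dim_lights) yields O(¬authorize_dataset).
The contrapositive of premise 8 (O(¬unfreeze_account -> authorize_dataset)) is O(¬authorize_dataset -> unfreeze_account), and O(¬authorize_dataset) is already established, so O(unfreeze_account).
Premise 12, O(¬retain_shipment -> ¬unfreeze_account), contraposes to O(unfreeze_account -> retain_shipment); with O(unfreeze_account) we get O(retain_shipment).
Premise 7, O(audit_inventory -> ¬retain_shipment), contraposes to O(retain_shipment -> ¬audit_inventory); with O(retain_shipment) we get O(¬audit_inventory).
Premise 9 is O(waive_deed -> audit_inventory); contrapositively O(¬audit_inventory -> ¬waive_deed). Since O(¬audit_inventory) holds, K gives O(¬waive_deed).
So O(¬waive_deed) holds, i.e. waive_deed is forbidden. None of the other listed options is forbidden under the premises.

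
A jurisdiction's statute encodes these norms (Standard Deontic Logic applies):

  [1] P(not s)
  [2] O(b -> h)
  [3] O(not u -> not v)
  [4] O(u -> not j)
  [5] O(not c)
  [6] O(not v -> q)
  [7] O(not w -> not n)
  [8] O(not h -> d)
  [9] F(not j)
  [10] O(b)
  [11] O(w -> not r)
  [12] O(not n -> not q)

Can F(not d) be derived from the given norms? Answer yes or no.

Premise 8 is O(not h -> d), but O(not h) is not derivable from the premises, so it does not yield O(d).
No other premise forces O(d). An ideal world satisfying every premise can still have not d true, so F(not d) is not derivable.

No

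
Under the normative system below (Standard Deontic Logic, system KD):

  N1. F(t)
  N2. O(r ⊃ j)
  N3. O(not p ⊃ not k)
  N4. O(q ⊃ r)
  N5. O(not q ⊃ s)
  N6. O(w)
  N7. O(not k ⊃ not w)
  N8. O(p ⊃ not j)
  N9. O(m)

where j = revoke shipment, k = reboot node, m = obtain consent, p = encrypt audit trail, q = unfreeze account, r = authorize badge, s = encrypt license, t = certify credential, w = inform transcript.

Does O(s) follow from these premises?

Yes

Premise 6 states O(w) outright.
Premise 7, O(not k ⊃ not w), contraposes to O(w ⊃ k); with O(w) we get O(k).
Premise 3, O(not p ⊃ not k), contraposes to O(k ⊃ p); with O(k) we get O(p).
Premise 8 is O(p ⊃ not j); since O(p), deontic closure gives O(not j).
Premise 2, O(r ⊃ j), contraposes to O(not j ⊃ not r); with O(not j) we get O(not r).
The contrapositive of premise 4 (O(q ⊃ r)) is O(not r ⊃ not q), and O(not r) is already established, so O(not q).
Premise 5 is O(not q ⊃ s); since O(not q), deontic closure gives O(s).
Premises 1, 9 do not contribute to this derivation.
So O(s) follows.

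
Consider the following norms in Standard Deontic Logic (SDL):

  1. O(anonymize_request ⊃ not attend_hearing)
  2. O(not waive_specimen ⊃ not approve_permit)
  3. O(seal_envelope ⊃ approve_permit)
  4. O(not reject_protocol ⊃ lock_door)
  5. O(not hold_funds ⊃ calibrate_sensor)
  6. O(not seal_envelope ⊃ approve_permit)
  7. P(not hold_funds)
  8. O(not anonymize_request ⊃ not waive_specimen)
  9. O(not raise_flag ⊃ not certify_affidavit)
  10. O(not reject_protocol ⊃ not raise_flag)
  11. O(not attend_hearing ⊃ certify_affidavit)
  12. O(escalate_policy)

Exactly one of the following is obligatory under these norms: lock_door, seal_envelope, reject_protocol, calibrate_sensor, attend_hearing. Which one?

reject_protocol

Premises 6 and 3 are O(not seal_envelope ⊃ approve_permit) and O(seal_envelope ⊃ approve_permit); every ideal world satisfies not seal_envelope or seal_envelope, so in either case approve_permit holds — hence O(approve_permit).
Premise 2 is O(not waive_specimen ⊃ not approve_permit); contrapositively O(approve_permit ⊃ waive_specimen). Since O(approve_permit) holds, K gives O(waive_specimen).
The contrapositive of premise 8 (O(not anonymize_request ⊃ not waive_specimen)) is O(waive_specimen ⊃ anonymize_request), and O(waive_specimen) is already established, so O(anonymize_request).
Premise 1 is O(anonymize_request ⊃ not attend_hearing); since O(anonymize_request), deontic closure gives O(not attend_hearing).
From O(not attend_hearing) and premise 11, O(not attend_hearing ⊃ certify_affidavit), we obtain O(certify_affidavit).
The contrapositive of premise 9 (O(not raise_flag ⊃ not certify_affidavit)) is O(certify_affidavit ⊃ raise_flag), and O(certify_affidavit) is already established, so O(raise_flag).
Premise 10, O(not reject_protocol ⊃ not raise_flag), contraposes to O(raise_flag ⊃ reject_protocol); with O(raise_flag) we get O(reject_protocol).
So O(reject_protocol) holds — reject_protocol is obligatory. None of the other listed options is made obligatory by any chain of premises.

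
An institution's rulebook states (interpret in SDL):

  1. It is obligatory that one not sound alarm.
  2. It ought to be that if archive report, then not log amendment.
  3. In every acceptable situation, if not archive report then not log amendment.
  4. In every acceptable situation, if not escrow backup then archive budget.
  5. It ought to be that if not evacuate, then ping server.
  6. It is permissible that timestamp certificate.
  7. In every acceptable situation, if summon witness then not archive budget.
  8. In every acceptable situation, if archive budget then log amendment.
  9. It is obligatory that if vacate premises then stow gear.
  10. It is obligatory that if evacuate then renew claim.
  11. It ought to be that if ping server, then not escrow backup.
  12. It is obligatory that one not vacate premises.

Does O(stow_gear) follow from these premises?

Premise 9 is O(vacate_premises → stow_gear), but O(vacate_premises) is not derivable from the premises, so it does not yield O(stow_gear).
No other premise forces O(stow_gear). An ideal world satisfying every premise can still have stow_gear false, so O(stow_gear) is not derivable.

No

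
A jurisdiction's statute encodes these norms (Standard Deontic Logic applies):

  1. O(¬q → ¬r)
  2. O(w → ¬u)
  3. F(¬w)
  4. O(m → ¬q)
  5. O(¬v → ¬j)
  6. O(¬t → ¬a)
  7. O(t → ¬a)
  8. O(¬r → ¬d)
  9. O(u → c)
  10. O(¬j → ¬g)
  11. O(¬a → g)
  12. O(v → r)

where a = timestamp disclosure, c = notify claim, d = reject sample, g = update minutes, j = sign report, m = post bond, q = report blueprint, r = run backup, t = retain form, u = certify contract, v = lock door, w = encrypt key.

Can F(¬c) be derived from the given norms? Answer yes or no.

Premise 9 is O(u → c), but O(u) is not derivable from the premises, so it does not yield O(c).
No other premise forces O(c). An ideal world satisfying every premise can still have ¬c true, so F(¬c) is not derivable.

No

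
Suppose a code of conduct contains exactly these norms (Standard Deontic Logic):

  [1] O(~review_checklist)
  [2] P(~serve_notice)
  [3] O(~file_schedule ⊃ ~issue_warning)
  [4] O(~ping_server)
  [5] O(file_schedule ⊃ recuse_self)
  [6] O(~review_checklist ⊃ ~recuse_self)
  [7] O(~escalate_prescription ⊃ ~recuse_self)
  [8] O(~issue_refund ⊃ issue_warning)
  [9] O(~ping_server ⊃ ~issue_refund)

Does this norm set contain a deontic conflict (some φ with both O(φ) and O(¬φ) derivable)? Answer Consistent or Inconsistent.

Premise 1 gives O(~review_checklist).
From O(~review_checklist) and premise 6, O(~review_checklist ⊃ ~recuse_self), we obtain O(~recuse_self).
Premise 5, O(file_schedule ⊃ recuse_self), contraposes to O(~recuse_self ⊃ ~file_schedule); with O(~recuse_self) we get O(~file_schedule).
Premise 3 is O(~file_schedule ⊃ ~issue_warning); since O(~file_schedule), deontic closure gives O(~issue_warning).
Premise 8, O(~issue_refund ⊃ issue_warning), contraposes to O(~issue_warning ⊃ issue_refund); with O(~issue_warning) we get O(issue_refund).
The contrapositive of premise 9 (O(~ping_server ⊃ ~issue_refund)) is O(issue_refund ⊃ ping_server), and O(issue_refund) is already established, so O(ping_server).
Yet premise 4 states O(~ping_server).
We now have both O(ping_server) and O(~ping_server) — ping_server is simultaneously obligatory and forbidden, violating the D-axiom.

Inconsistent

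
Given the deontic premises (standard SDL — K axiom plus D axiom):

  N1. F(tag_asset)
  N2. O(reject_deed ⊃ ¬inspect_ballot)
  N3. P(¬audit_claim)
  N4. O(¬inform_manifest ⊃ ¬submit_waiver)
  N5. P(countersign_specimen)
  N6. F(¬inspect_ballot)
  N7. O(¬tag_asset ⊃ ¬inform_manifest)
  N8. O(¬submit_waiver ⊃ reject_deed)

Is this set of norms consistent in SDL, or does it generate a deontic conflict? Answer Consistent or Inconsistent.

Inconsistent

Premise 6, F(¬inspect_ballot), is equivalent to O(inspect_ballot).
Premise 2, O(reject_deed ⊃ ¬inspect_ballot), contraposes to O(inspect_ballot ⊃ ¬reject_deed); with O(inspect_ballot) we get O(¬reject_deed).
Premise 8 is O(¬submit_waiver ⊃ reject_deed); contrapositively O(¬reject_deed ⊃ submit_waiver). Since O(¬reject_deed) holds, K gives O(submit_waiver).
The contrapositive of premise 4 (O(¬inform_manifest ⊃ ¬submit_waiver)) is O(submit_waiver ⊃ inform_manifest), and O(submit_waiver) is already established, so O(inform_manifest).
The contrapositive of premise 7 (O(¬tag_asset ⊃ ¬inform_manifest)) is O(inform_manifest ⊃ tag_asset), and O(inform_manifest) is already established, so O(tag_asset).
However, F(tag_asset) at premise 1 amounts to O(¬tag_asset).
We now have both O(tag_asset) and O(¬tag_asset) — tag_asset is simultaneously obligatory and forbidden, violating the D-axiom.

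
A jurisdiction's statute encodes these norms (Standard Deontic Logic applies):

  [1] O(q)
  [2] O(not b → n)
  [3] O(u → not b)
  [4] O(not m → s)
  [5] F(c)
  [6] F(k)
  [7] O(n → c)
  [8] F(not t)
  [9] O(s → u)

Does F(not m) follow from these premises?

Yes

F(c) at premise 5 means O(not c).
Premise 7 is O(n → c); contrapositively O(not c → not n). Since O(not c) holds, K gives O(not n).
Premise 2 is O(not b → n); contrapositively O(not n → b). Since O(not n) holds, K gives O(b).
The contrapositive of premise 3 (O(u → not b)) is O(b → not u), and O(b) is already established, so O(not u).
Premise 9, O(s → u), contraposes to O(not u → not s); with O(not u) we get O(not s).
Premise 4 is O(not m → s); contrapositively O(not s → m). Since O(not s) holds, K gives O(m).
Premises 1, 6, 8 do not contribute to this derivation.
So O(m) holds, i.e. F(not m). The claim follows.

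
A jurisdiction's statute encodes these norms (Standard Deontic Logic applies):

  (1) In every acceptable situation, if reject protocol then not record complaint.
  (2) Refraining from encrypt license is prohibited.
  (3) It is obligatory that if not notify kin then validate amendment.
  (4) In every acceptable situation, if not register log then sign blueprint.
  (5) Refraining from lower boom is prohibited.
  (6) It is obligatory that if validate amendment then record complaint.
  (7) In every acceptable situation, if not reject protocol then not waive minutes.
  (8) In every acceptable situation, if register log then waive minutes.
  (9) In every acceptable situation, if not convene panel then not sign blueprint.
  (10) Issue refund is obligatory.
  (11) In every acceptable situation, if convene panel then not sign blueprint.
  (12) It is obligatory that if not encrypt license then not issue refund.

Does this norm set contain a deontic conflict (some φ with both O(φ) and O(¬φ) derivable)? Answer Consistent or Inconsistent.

Consistent

Premise 12 is O(¬encrypt_license → ¬issue_refund), but O(¬encrypt_license) is not derivable from the premises, so it does not yield O(¬issue_refund).
So O(¬issue_refund) is not derivable, and the apparent clash with O(issue_refund) does not arise.
A world satisfying every obligation exists (e.g. convene_panel=false, encrypt_license=true, issue_refund=true, lower_boom=true, notify_kin=true, record_complaint=false, register_log=true, reject_protocol=true, sign_blueprint=false, validate_amendment=false, waive_minutes=true); no atom is both obligatory and forbidden, so the set is consistent.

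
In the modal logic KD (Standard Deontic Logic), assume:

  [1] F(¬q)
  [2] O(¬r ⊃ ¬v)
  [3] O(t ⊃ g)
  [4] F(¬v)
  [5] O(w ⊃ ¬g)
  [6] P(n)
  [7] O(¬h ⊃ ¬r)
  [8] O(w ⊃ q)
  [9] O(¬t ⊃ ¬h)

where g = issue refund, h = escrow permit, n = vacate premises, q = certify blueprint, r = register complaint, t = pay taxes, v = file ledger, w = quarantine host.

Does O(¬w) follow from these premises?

Yes

Premise 4, F(¬v), is equivalent to O(v).
Premise 2 is O(¬r ⊃ ¬v); contrapositively O(v ⊃ r). Since O(v) holds, K gives O(r).
Premise 7 is O(¬h ⊃ ¬r); contrapositively O(r ⊃ h). Since O(r) holds, K gives O(h).
The contrapositive of premise 9 (O(¬t ⊃ ¬h)) is O(h ⊃ t), and O(h) is already established, so O(t).
From O(t) and premise 3, O(t ⊃ g), we obtain O(g).
The contrapositive of premise 5 (O(w ⊃ ¬g)) is O(g ⊃ ¬w), and O(g) is already established, so O(¬w).
Premises 1, 6, 8 do not contribute to this derivation.
So O(¬w) follows.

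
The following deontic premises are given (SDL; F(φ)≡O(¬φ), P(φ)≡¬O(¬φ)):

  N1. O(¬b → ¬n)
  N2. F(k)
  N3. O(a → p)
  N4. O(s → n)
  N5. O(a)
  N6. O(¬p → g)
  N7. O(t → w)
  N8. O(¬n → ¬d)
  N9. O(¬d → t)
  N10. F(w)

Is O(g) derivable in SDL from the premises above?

No

Premise 6 is O(¬p → g), but O(¬p) is not derivable from the premises, so it does not yield O(g).
No other premise forces O(g). An ideal world satisfying every premise can still have g false, so O(g) is not derivable.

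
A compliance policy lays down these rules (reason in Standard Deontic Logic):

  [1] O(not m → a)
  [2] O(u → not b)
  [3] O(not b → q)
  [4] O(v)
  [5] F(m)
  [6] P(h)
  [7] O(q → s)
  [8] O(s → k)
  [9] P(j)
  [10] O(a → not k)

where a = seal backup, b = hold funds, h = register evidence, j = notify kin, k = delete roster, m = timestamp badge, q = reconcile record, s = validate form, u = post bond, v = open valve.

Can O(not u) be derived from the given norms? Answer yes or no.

Yes

Premise 5 is F(m), i.e. O(not m).
Applying K to premise 1 (O(not m → a)) and O(not m) yields O(a).
Applying K to premise 10 (O(a → not k)) and O(a) yields O(not k).
Premise 8 is O(s → k); contrapositively O(not k → not s). Since O(not k) holds, K gives O(not s).
The contrapositive of premise 7 (O(q → s)) is O(not s → not q), and O(not s) is already established, so O(not q).
Premise 3, O(not b → q), contraposes to O(not q → b); with O(not q) we get O(b).
Premise 2 is O(u → not b); contrapositively O(b → not u). Since O(b) holds, K gives O(not u).
Premises 4, 6, 9 do not contribute to this derivation.
So O(not u) follows.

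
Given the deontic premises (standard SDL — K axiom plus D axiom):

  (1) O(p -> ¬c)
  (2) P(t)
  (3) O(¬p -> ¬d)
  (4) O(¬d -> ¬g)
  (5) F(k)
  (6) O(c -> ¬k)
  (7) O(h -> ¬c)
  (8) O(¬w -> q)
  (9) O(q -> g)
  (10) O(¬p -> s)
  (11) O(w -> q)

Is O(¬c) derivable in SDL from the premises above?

Yes

Premises 8 and 11 are O(¬w -> q) and O(w -> q); every ideal world satisfies ¬w or w, so in either case q holds — hence O(q).
From O(q) and premise 9, O(q -> g), we obtain O(g).
The contrapositive of premise 4 (O(¬d -> ¬g)) is O(g -> d), and O(g) is already established, so O(d).
Premise 3 is O(¬p -> ¬d); contrapositively O(d -> p). Since O(d) holds, K gives O(p).
With premise 1, O(p -> ¬c), the K-axiom yields O(¬c).
Premises 2, 5, 6, 7, 10 do not contribute to this derivation.
So O(¬c) follows.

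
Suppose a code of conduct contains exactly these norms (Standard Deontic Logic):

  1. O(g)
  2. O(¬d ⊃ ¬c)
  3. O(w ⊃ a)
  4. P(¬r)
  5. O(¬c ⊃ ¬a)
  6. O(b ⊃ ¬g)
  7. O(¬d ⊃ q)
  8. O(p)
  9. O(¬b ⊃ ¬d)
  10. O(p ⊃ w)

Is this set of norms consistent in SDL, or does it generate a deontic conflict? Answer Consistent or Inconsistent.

Inconsistent

Premise 8 states O(p) outright.
Premise 10 is O(p ⊃ w); since O(p), deontic closure gives O(w).
Premise 3 is O(w ⊃ a); since O(w), deontic closure gives O(a).
The contrapositive of premise 5 (O(¬c ⊃ ¬a)) is O(a ⊃ c), and O(a) is already established, so O(c).
Premise 2 is O(¬d ⊃ ¬c); contrapositively O(c ⊃ d). Since O(c) holds, K gives O(d).
The contrapositive of premise 9 (O(¬b ⊃ ¬d)) is O(d ⊃ b), and O(d) is already established, so O(b).
With premise 6, O(b ⊃ ¬g), the K-axiom yields O(¬g).
But premise 1 directly asserts O(g).
We now have both O(¬g) and O(g) — g is simultaneously obligatory and forbidden, violating the D-axiom.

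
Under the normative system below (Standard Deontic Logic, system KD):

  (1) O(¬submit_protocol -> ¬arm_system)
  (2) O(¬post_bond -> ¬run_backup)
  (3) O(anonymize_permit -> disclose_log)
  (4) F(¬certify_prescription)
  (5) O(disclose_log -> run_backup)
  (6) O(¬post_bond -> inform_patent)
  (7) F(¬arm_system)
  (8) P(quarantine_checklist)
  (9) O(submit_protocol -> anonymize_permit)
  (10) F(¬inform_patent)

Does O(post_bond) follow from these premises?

F(¬arm_system) at premise 7 means O(arm_system).
Premise 1 is O(¬submit_protocol -> ¬arm_system); contrapositively O(arm_system -> submit_protocol). Since O(arm_system) holds, K gives O(submit_protocol).
With premise 9, O(submit_protocol -> anonymize_permit), the K-axiom yields O(anonymize_permit).
From O(anonymize_permit) and premise 3, O(anonymize_permit -> disclose_log), we obtain O(disclose_log).
From O(disclose_log) and premise 5, O(disclose_log -> run_backup), we obtain O(run_backup).
Premise 2, O(¬post_bond -> ¬run_backup), contraposes to O(run_backup -> post_bond); with O(run_backup) we get O(post_bond).
Premises 4, 6, 8, 10 do not contribute to this derivation.
So O(post_bond) follows.

Yes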